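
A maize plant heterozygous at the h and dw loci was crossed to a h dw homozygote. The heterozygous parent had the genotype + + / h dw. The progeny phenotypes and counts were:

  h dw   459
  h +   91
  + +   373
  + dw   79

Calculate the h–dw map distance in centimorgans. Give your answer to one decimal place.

The recombinant classes are + dw and h +: 79 + 91 = 170.
Recombination frequency = 170/1002 = 0.1697 ≈ 17.0%, i.e. 17.0 centimorgans.

17.0 centimorgans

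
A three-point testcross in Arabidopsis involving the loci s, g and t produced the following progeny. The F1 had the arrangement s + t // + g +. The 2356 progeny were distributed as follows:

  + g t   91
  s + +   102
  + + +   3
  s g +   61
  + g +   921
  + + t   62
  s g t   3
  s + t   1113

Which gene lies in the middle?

The two rarest classes, s g t and + + +, are the double crossovers. Comparing them with the parentals, only the g allele has switched, so g is the middle locus and the order is s – g – t.

g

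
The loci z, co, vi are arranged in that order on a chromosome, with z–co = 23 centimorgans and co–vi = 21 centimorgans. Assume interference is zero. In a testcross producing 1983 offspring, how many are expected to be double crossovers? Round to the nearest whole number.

Map distances give recombination frequencies of 0.230 and 0.210 for the two intervals.
With no interference, expected double-crossover frequency = 0.230 × 0.210 = 0.04830.
Expected number = 0.04830 × 1983 = 95.78 ≈ 96.

96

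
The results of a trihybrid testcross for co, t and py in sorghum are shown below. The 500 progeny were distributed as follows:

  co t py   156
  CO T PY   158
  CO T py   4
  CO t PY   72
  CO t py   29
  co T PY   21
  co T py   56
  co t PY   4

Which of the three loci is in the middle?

The two most frequent reciprocal classes, co t py and CO T PY, are the parental types, so the F1 was co t py / CO T PY.
The two rarest classes, co t PY and CO T py, are the double crossovers. Comparing them with the parentals, only the py allele has switched, so py is the middle locus and the order is co – py – t.

py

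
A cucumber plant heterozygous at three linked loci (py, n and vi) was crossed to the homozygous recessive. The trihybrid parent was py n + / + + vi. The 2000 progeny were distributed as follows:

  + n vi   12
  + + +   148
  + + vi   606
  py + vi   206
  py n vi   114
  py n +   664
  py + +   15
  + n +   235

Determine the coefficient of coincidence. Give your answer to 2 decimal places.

The two rarest classes, py + + and + n vi, are the double crossovers. Comparing them with the parentals, only the n allele has switched, so n is the middle locus and the order is vi – n – py.
vi–n: (262 + 27)/2000 = 0.1445; n–py: (441 + 27)/2000 = 0.2340.
Expected DCO frequency = 0.1445 × 0.2340 ≈ 0.03381; observed = 27/2000 ≈ 0.01350.
Coefficient of coincidence = 0.01350/0.03381 ≈ 0.40.

0.40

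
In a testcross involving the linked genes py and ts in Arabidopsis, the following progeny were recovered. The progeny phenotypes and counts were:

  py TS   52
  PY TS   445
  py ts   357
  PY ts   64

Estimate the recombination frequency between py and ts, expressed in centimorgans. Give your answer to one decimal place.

The two most frequent classes, PY TS (445) and py ts (357), are the parental types, so the F1 was PY TS / py ts.
The recombinant classes are PY ts and py TS: 64 + 52 = 116.
Recombination frequency = 116/918 = 0.1264 ≈ 12.6%, i.e. 12.6 centimorgans.

12.6 centimorgans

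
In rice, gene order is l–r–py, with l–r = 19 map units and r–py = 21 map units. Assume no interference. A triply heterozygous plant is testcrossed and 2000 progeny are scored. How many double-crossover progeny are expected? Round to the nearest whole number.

80

Map distances give recombination frequencies of 0.190 and 0.210 for the two intervals.
With no interference, expected double-crossover frequency = 0.190 × 0.210 = 0.03990.
Expected number = 0.03990 × 2000 = 79.80 ≈ 80.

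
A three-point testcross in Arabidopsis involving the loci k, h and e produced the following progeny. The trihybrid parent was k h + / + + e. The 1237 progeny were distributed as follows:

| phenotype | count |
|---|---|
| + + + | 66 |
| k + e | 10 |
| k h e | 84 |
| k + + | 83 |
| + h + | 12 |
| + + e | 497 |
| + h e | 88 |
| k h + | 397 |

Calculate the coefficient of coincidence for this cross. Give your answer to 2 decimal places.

The two rarest classes, + h + and k + e, are the double crossovers. Comparing them with the parentals, only the k allele has switched, so k is the middle locus and the order is e – k – h.
e–k: (150 + 22)/1237 = 0.1390; k–h: (171 + 22)/1237 = 0.1560.
Expected DCO frequency = 0.1390 × 0.1560 ≈ 0.02168; observed = 22/1237 ≈ 0.01778.
Coefficient of coincidence = 0.01778/0.02168 ≈ 0.82.

0.82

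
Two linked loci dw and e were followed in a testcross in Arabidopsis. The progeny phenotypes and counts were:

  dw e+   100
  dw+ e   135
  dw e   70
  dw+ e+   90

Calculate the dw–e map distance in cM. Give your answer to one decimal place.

The two most frequent classes, dw+ e (135) and dw e+ (100), are the parental types, so the F1 was dw+ e / dw e+.
The recombinant classes are dw+ e+ and dw e: 90 + 70 = 160.
Recombination frequency = 160/395 = 0.4051 ≈ 40.5%, i.e. 40.5 cM.

40.5 cM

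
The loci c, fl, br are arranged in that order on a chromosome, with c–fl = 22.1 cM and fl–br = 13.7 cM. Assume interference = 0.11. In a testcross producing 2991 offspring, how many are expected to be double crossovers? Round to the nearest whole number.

Map distances give recombination frequencies of 0.221 and 0.137 for the two intervals.
With interference 0.11 (so coincidence = 0.89), expected double-crossover frequency = 0.221 × 0.137 × 0.89 = 0.02695.
Expected number = 0.02695 × 2991 = 80.60 ≈ 81.

81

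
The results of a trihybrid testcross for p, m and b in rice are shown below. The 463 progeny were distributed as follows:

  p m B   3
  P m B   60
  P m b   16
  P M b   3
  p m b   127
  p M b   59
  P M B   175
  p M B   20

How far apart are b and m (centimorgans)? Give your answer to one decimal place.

27.0 centimorgans

The two most frequent reciprocal classes, p m b and P M B, are the parental types, so the F1 was p m b / P M B.
The two rarest classes, p m B and P M b, are the double crossovers. Comparing them with the parentals, only the b allele has switched, so b is the middle locus and the order is p – b – m.
Crossovers in the b–m interval produce the single-crossover classes p M b and P m B (59 + 60 = 119) plus the double crossovers (6).
RF(b–m) = (119 + 6) / 463 = 125/463 = 0.2700 → 27.0 centimorgans.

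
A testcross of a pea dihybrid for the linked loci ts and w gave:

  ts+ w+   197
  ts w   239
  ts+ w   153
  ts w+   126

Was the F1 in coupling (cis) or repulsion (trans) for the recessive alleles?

cis

The two most frequent classes are ts+ w+ (197) and ts w (239); these are the parental (non-recombinant) types.
So the F1 carried ts+ w+ on one chromosome and ts w on the other — the recessive alleles are on the same chromosome (cis / coupling).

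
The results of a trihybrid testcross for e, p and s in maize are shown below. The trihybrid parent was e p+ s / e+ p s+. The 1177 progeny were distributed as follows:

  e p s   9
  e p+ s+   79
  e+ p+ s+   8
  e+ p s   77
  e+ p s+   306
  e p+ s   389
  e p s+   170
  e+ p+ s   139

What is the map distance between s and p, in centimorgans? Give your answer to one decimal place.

The two rarest classes, e p s and e+ p+ s+, are the double crossovers. Comparing them with the parentals, only the p allele has switched, so p is the middle locus and the order is s – p – e.
Crossovers in the s–p interval produce the single-crossover classes e p+ s+ and e+ p s (79 + 77 = 156) plus the double crossovers (17).
RF(s–p) = (156 + 17) / 1177 = 173/1177 = 0.1470 → 14.7 centimorgans.

14.7 centimorgans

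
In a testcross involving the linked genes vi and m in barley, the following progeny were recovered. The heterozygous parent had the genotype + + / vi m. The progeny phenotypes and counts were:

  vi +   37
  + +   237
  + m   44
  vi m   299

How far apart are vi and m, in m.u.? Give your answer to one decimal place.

The recombinant classes are + m and vi +: 44 + 37 = 81.
Recombination frequency = 81/617 = 0.1313 ≈ 13.1%, i.e. 13.1 m.u.

13.1 m.u.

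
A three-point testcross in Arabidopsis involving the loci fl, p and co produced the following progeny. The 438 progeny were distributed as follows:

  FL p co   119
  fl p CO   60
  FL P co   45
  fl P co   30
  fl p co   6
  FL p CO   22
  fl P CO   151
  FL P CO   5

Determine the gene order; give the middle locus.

The two most frequent reciprocal classes, FL p co and fl P CO, are the parental types, so the F1 was FL p co / fl P CO.
The two rarest classes, fl p co and FL P CO, are the double crossovers. Comparing them with the parentals, only the fl allele has switched, so fl is the middle locus and the order is p – fl – co.

fl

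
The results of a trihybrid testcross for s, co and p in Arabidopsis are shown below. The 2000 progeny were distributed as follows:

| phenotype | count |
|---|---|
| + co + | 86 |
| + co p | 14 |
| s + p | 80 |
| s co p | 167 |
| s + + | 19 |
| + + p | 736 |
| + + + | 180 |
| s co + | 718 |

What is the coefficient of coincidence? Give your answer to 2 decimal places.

0.87

The two most frequent reciprocal classes, s co + and + + p, are the parental types, so the F1 was s co + / + + p.
The two rarest classes, s + + and + co p, are the double crossovers. Comparing them with the parentals, only the co allele has switched, so co is the middle locus and the order is s – co – p.
s–co: (166 + 33)/2000 = 0.0995; co–p: (347 + 33)/2000 = 0.1900.
Expected DCO frequency = 0.0995 × 0.1900 ≈ 0.01891; observed = 33/2000 ≈ 0.01650.
Coefficient of coincidence = 0.01650/0.01891 ≈ 0.87.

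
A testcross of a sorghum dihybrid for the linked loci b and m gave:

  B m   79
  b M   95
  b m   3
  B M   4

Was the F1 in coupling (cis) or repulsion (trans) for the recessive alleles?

The two most frequent classes are B m (79) and b M (95); these are the parental (non-recombinant) types.
So the F1 carried B m on one chromosome and b M on the other — the recessive alleles are on opposite chromosomes (trans / repulsion).

trans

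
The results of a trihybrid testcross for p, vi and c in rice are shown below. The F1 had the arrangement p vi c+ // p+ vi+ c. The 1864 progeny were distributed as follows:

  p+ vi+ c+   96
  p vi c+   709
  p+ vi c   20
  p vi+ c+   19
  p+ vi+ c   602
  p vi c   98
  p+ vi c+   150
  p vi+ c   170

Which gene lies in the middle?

vi

The two rarest classes, p vi+ c+ and p+ vi c, are the double crossovers. Comparing them with the parentals, only the vi allele has switched, so vi is the middle locus and the order is c – vi – p.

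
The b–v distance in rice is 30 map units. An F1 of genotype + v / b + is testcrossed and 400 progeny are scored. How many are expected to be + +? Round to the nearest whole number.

60

A map distance of 30 map units corresponds to a recombination frequency of 0.300.
The F1 is + v / b +, so + + is a recombinant gamete class with expected frequency r/2 = 0.300/2 = 0.1500.
Expected number = 0.1500 × 400 = 60.00 ≈ 60.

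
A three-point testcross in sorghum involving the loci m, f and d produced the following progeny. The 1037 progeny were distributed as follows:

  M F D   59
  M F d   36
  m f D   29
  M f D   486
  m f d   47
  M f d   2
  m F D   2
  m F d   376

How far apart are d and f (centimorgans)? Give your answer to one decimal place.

10.6 centimorgans

The two most frequent reciprocal classes, m F d and M f D, are the parental types, so the F1 was m F d / M f D.
The two rarest classes, m F D and M f d, are the double crossovers. Comparing them with the parentals, only the d allele has switched, so d is the middle locus and the order is m – d – f.
Crossovers in the d–f interval produce the single-crossover classes m f d and M F D (47 + 59 = 106) plus the double crossovers (4).
RF(d–f) = (106 + 4) / 1037 = 110/1037 = 0.1061 → 10.6 centimorgans.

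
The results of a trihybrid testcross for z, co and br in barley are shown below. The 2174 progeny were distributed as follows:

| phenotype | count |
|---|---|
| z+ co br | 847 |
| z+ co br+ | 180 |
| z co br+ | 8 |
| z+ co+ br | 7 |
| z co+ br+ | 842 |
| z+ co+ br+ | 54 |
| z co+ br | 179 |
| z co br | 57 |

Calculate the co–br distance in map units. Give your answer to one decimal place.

The two most frequent reciprocal classes, z co+ br+ and z+ co br, are the parental types, so the F1 was z co+ br+ / z+ co br.
The two rarest classes, z co br+ and z+ co+ br, are the double crossovers. Comparing them with the parentals, only the co allele has switched, so co is the middle locus and the order is z – co – br.
Crossovers in the co–br interval produce the single-crossover classes z co+ br and z+ co br+ (179 + 180 = 359) plus the double crossovers (15).
RF(co–br) = (359 + 15) / 2174 = 374/2174 = 0.1720 → 17.2 map units.

17.2 map units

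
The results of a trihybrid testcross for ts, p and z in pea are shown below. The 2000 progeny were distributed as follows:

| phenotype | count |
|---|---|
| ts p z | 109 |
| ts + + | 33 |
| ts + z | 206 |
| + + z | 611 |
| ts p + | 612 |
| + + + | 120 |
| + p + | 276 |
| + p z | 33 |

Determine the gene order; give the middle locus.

The two most frequent reciprocal classes, ts p + and + + z, are the parental types, so the F1 was ts p + / + + z.
The two rarest classes, ts + + and + p z, are the double crossovers. Comparing them with the parentals, only the p allele has switched, so p is the middle locus and the order is ts – p – z.

p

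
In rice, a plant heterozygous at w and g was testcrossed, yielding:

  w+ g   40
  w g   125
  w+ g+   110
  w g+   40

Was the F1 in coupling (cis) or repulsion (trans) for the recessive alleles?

cis

The two most frequent classes are w+ g+ (110) and w g (125); these are the parental (non-recombinant) types.
So the F1 carried w+ g+ on one chromosome and w g on the other — the recessive alleles are on the same chromosome (cis / coupling).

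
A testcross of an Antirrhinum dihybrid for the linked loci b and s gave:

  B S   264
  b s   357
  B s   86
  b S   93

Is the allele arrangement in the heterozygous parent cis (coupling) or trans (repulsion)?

cis

The two most frequent classes are B S (264) and b s (357); these are the parental (non-recombinant) types.
So the F1 carried B S on one chromosome and b s on the other — the recessive alleles are on the same chromosome (cis / coupling).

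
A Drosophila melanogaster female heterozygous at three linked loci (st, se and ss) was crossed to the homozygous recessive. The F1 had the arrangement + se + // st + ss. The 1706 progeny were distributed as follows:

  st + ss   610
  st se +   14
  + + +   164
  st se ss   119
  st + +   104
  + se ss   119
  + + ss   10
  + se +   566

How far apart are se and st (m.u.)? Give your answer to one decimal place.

The two rarest classes, st se + and + + ss, are the double crossovers. Comparing them with the parentals, only the st allele has switched, so st is the middle locus and the order is se – st – ss.
Crossovers in the se–st interval produce the single-crossover classes + + + and st se ss (164 + 119 = 283) plus the double crossovers (24).
RF(se–st) = (283 + 24) / 1706 = 307/1706 = 0.1800 → 18.0 m.u.

18.0 m.u.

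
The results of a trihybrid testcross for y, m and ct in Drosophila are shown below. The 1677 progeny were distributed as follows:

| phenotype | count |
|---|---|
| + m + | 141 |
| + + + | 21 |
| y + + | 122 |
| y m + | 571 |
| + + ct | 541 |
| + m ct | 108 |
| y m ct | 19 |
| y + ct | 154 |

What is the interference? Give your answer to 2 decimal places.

The two most frequent reciprocal classes, y m + and + + ct, are the parental types, so the F1 was y m + / + + ct.
The two rarest classes, y m ct and + + +, are the double crossovers. Comparing them with the parentals, only the ct allele has switched, so ct is the middle locus and the order is m – ct – y.
m–ct: (230 + 40)/1677 = 0.1610; ct–y: (295 + 40)/1677 = 0.1998.
Expected DCO frequency = 0.1610 × 0.1998 ≈ 0.03217; observed = 40/1677 ≈ 0.02385.
Coefficient of coincidence = 0.02385/0.03217 ≈ 0.74; interference = 1 − 0.74 = 0.26.

0.26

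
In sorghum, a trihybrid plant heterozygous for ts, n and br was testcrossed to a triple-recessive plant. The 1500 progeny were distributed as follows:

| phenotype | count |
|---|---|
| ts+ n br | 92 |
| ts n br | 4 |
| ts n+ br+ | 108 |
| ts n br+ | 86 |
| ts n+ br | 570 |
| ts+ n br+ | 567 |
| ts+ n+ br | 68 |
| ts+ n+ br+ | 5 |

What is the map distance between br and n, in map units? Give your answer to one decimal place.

The two most frequent reciprocal classes, ts n+ br and ts+ n br+, are the parental types, so the F1 was ts n+ br / ts+ n br+.
The two rarest classes, ts n br and ts+ n+ br+, are the double crossovers. Comparing them with the parentals, only the n allele has switched, so n is the middle locus and the order is ts – n – br.
Crossovers in the n–br interval produce the single-crossover classes ts n+ br+ and ts+ n br (108 + 92 = 200) plus the double crossovers (9).
RF(n–br) = (200 + 9) / 1500 = 209/1500 = 0.1393 → 13.9 map units.

13.9 map units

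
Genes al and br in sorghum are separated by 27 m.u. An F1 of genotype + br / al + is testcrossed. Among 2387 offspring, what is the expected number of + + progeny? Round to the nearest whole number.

A map distance of 27 m.u. corresponds to a recombination frequency of 0.270.
The F1 is + br / al +, so + + is a recombinant gamete class with expected frequency r/2 = 0.270/2 = 0.1350.
Expected number = 0.1350 × 2387 = 322.25 ≈ 322.

322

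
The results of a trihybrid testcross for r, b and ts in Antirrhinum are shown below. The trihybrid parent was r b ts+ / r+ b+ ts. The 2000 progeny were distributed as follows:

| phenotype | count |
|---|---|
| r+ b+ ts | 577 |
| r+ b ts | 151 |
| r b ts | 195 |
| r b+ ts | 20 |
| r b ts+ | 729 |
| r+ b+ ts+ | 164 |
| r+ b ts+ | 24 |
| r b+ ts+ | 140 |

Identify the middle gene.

The two rarest classes, r+ b ts+ and r b+ ts, are the double crossovers. Comparing them with the parentals, only the r allele has switched, so r is the middle locus and the order is b – r – ts.

r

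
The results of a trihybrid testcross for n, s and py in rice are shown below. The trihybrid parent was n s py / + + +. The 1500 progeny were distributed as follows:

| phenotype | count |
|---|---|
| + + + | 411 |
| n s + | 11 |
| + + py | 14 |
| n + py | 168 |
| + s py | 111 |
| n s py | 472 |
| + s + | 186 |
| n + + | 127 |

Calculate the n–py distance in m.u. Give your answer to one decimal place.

17.5 m.u.

The two rarest classes, n s + and + + py, are the double crossovers. Comparing them with the parentals, only the py allele has switched, so py is the middle locus and the order is s – py – n.
Crossovers in the py–n interval produce the single-crossover classes + s py and n + + (111 + 127 = 238) plus the double crossovers (25).
RF(py–n) = (238 + 25) / 1500 = 263/1500 = 0.1753 → 17.5 m.u.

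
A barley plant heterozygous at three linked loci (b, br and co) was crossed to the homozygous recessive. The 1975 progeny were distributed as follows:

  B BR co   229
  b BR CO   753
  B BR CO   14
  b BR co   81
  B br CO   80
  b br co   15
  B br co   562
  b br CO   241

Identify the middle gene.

The two most frequent reciprocal classes, B br co and b BR CO, are the parental types, so the F1 was B br co / b BR CO.
The two rarest classes, b br co and B BR CO, are the double crossovers. Comparing them with the parentals, only the b allele has switched, so b is the middle locus and the order is br – b – co.

b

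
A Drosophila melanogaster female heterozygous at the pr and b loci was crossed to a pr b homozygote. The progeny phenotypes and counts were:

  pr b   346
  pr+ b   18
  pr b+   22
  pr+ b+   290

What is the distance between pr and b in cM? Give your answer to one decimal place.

The two most frequent classes, pr+ b+ (290) and pr b (346), are the parental types, so the F1 was pr+ b+ / pr b.
The recombinant classes are pr+ b and pr b+: 18 + 22 = 40.
Recombination frequency = 40/676 = 0.0592 ≈ 5.9%, i.e. 5.9 cM.

5.9 cM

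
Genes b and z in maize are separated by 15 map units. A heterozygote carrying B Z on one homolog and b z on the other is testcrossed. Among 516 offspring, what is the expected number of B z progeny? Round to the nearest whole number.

39

A map distance of 15 map units corresponds to a recombination frequency of 0.150.
The F1 is B Z / b z, so B z is a recombinant gamete class with expected frequency r/2 = 0.150/2 = 0.0750.
Expected number = 0.0750 × 516 = 38.70 ≈ 39.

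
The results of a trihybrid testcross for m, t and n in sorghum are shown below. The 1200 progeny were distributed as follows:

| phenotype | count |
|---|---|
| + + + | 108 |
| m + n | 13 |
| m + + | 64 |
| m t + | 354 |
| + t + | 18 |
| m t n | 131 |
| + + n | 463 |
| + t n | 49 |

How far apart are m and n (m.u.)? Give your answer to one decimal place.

The two most frequent reciprocal classes, m t + and + + n, are the parental types, so the F1 was m t + / + + n.
The two rarest classes, + t + and m + n, are the double crossovers. Comparing them with the parentals, only the m allele has switched, so m is the middle locus and the order is n – m – t.
Crossovers in the n–m interval produce the single-crossover classes m t n and + + + (131 + 108 = 239) plus the double crossovers (31).
RF(n–m) = (239 + 31) / 1200 = 270/1200 = 0.2250 → 22.5 m.u.

22.5 m.u.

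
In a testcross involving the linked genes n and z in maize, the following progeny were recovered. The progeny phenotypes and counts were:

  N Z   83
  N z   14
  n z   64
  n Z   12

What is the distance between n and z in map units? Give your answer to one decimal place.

15.0 map units

The two most frequent classes, N Z (83) and n z (64), are the parental types, so the F1 was N Z / n z.
The recombinant classes are N z and n Z: 14 + 12 = 26.
Recombination frequency = 26/173 = 0.1503 ≈ 15.0%, i.e. 15.0 map units.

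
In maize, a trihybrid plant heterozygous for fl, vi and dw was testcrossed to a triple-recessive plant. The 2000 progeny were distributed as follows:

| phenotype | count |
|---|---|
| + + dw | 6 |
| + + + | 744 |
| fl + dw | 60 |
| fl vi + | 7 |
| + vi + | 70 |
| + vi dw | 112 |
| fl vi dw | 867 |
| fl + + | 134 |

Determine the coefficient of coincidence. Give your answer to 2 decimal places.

The two most frequent reciprocal classes, fl vi dw and + + +, are the parental types, so the F1 was fl vi dw / + + +.
The two rarest classes, fl vi + and + + dw, are the double crossovers. Comparing them with the parentals, only the dw allele has switched, so dw is the middle locus and the order is fl – dw – vi.
fl–dw: (246 + 13)/2000 = 0.1295; dw–vi: (130 + 13)/2000 = 0.0715.
Expected DCO frequency = 0.1295 × 0.0715 ≈ 0.00926; observed = 13/2000 ≈ 0.00650.
Coefficient of coincidence = 0.00650/0.00926 ≈ 0.70.

0.70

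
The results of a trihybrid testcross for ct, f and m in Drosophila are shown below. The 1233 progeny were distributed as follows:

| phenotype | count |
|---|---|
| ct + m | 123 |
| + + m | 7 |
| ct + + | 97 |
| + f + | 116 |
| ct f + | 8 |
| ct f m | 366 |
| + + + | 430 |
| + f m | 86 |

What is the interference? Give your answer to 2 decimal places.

The two most frequent reciprocal classes, ct f m and + + +, are the parental types, so the F1 was ct f m / + + +.
The two rarest classes, ct f + and + + m, are the double crossovers. Comparing them with the parentals, only the m allele has switched, so m is the middle locus and the order is ct – m – f.
ct–m: (183 + 15)/1233 = 0.1606; m–f: (239 + 15)/1233 = 0.2060.
Expected DCO frequency = 0.1606 × 0.2060 ≈ 0.03308; observed = 15/1233 ≈ 0.01217.
Coefficient of coincidence = 0.01217/0.03308 ≈ 0.37; interference = 1 − 0.37 = 0.63.

0.63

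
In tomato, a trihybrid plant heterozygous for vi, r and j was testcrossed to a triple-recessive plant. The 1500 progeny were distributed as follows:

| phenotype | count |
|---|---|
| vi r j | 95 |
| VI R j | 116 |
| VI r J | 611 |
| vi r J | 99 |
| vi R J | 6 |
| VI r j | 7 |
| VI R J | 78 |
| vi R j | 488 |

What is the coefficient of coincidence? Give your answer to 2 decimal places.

The two most frequent reciprocal classes, VI r J and vi R j, are the parental types, so the F1 was VI r J / vi R j.
The two rarest classes, VI r j and vi R J, are the double crossovers. Comparing them with the parentals, only the j allele has switched, so j is the middle locus and the order is r – j – vi.
r–j: (173 + 13)/1500 = 0.1240; j–vi: (215 + 13)/1500 = 0.1520.
Expected DCO frequency = 0.1240 × 0.1520 ≈ 0.01885; observed = 13/1500 ≈ 0.00867.
Coefficient of coincidence = 0.00867/0.01885 ≈ 0.46.

0.46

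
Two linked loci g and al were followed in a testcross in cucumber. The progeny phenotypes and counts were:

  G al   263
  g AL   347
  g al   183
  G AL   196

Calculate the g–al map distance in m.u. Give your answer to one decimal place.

The two most frequent classes, G al (263) and g AL (347), are the parental types, so the F1 was G al / g AL.
The recombinant classes are G AL and g al: 196 + 183 = 379.
Recombination frequency = 379/989 = 0.3832 ≈ 38.3%, i.e. 38.3 m.u.

38.3 m.u.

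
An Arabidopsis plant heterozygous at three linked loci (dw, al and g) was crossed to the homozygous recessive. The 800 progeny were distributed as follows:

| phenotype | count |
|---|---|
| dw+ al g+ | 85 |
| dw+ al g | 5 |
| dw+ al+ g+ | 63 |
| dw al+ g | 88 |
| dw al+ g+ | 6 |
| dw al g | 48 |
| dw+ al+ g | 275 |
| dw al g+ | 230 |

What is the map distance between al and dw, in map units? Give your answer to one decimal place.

23.0 map units

The two most frequent reciprocal classes, dw al g+ and dw+ al+ g, are the parental types, so the F1 was dw al g+ / dw+ al+ g.
The two rarest classes, dw al+ g+ and dw+ al g, are the double crossovers. Comparing them with the parentals, only the al allele has switched, so al is the middle locus and the order is g – al – dw.
Crossovers in the al–dw interval produce the single-crossover classes dw+ al g+ and dw al+ g (85 + 88 = 173) plus the double crossovers (11).
RF(al–dw) = (173 + 11) / 800 = 184/800 = 0.2300 → 23.0 map units.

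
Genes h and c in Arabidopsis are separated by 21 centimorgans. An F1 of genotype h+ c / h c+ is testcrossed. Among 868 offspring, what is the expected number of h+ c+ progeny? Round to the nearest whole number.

A map distance of 21 centimorgans corresponds to a recombination frequency of 0.210.
The F1 is h+ c / h c+, so h+ c+ is a recombinant gamete class with expected frequency r/2 = 0.210/2 = 0.1050.
Expected number = 0.1050 × 868 = 91.14 ≈ 91.

91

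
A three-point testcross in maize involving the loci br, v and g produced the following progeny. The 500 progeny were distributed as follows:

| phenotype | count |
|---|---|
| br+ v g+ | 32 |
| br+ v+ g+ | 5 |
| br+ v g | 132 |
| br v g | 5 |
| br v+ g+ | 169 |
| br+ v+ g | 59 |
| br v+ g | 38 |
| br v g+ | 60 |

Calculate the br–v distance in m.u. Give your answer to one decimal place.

The two most frequent reciprocal classes, br v+ g+ and br+ v g, are the parental types, so the F1 was br v+ g+ / br+ v g.
The two rarest classes, br+ v+ g+ and br v g, are the double crossovers. Comparing them with the parentals, only the br allele has switched, so br is the middle locus and the order is g – br – v.
Crossovers in the br–v interval produce the single-crossover classes br v g+ and br+ v+ g (60 + 59 = 119) plus the double crossovers (10).
RF(br–v) = (119 + 10) / 500 = 129/500 = 0.2580 → 25.8 m.u.

25.8 m.u.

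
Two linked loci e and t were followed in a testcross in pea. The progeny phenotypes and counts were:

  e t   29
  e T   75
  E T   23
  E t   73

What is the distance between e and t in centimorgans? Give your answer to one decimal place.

The two most frequent classes, E t (73) and e T (75), are the parental types, so the F1 was E t / e T.
The recombinant classes are E T and e t: 23 + 29 = 52.
Recombination frequency = 52/200 = 0.2600 ≈ 26.0%, i.e. 26.0 centimorgans.

26.0 centimorgans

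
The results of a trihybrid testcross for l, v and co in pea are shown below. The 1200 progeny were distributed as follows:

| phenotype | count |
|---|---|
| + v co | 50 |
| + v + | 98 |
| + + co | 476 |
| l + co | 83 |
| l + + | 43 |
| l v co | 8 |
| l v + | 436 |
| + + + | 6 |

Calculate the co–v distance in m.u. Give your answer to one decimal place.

8.9 m.u.

The two most frequent reciprocal classes, + + co and l v +, are the parental types, so the F1 was + + co / l v +.
The two rarest classes, + + + and l v co, are the double crossovers. Comparing them with the parentals, only the co allele has switched, so co is the middle locus and the order is v – co – l.
Crossovers in the v–co interval produce the single-crossover classes + v co and l + + (50 + 43 = 93) plus the double crossovers (14).
RF(v–co) = (93 + 14) / 1200 = 107/1200 = 0.0892 → 8.9 m.u.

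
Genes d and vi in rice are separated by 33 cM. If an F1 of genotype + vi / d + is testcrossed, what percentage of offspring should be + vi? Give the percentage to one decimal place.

33.5%

A map distance of 33 cM corresponds to a recombination frequency of 0.330.
The F1 is + vi / d +, so + vi is a parental gamete class with expected frequency (1 − r)/2 = 0.670/2 = 0.3350.
That is 0.3350 = 33.5% of the progeny.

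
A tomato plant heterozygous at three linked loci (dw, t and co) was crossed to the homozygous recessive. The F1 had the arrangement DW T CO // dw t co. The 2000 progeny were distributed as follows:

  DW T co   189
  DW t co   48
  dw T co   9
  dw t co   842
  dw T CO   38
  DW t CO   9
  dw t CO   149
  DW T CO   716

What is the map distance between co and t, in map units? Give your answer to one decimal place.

17.8 map units

The two rarest classes, DW t CO and dw T co, are the double crossovers. Comparing them with the parentals, only the t allele has switched, so t is the middle locus and the order is dw – t – co.
Crossovers in the t–co interval produce the single-crossover classes DW T co and dw t CO (189 + 149 = 338) plus the double crossovers (18).
RF(t–co) = (338 + 18) / 2000 = 356/2000 = 0.1780 → 17.8 map units.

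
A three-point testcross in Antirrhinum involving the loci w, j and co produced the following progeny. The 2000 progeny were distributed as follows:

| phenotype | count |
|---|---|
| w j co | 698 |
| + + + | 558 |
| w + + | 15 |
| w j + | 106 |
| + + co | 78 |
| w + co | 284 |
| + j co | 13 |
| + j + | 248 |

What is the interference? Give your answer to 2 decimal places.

0.53

The two most frequent reciprocal classes, w j co and + + +, are the parental types, so the F1 was w j co / + + +.
The two rarest classes, + j co and w + +, are the double crossovers. Comparing them with the parentals, only the w allele has switched, so w is the middle locus and the order is co – w – j.
co–w: (184 + 28)/2000 = 0.1060; w–j: (532 + 28)/2000 = 0.2800.
Expected DCO frequency = 0.1060 × 0.2800 ≈ 0.02968; observed = 28/2000 ≈ 0.01400.
Coefficient of coincidence = 0.01400/0.02968 ≈ 0.47; interference = 1 − 0.47 = 0.53.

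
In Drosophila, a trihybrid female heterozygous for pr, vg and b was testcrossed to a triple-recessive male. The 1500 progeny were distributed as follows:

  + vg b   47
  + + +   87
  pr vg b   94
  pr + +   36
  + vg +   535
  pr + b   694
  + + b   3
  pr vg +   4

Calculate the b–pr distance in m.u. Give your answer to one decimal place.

6.0 m.u.

The two most frequent reciprocal classes, pr + b and + vg +, are the parental types, so the F1 was pr + b / + vg +.
The two rarest classes, + + b and pr vg +, are the double crossovers. Comparing them with the parentals, only the pr allele has switched, so pr is the middle locus and the order is vg – pr – b.
Crossovers in the pr–b interval produce the single-crossover classes pr + + and + vg b (36 + 47 = 83) plus the double crossovers (7).
RF(pr–b) = (83 + 7) / 1500 = 90/1500 = 0.0600 → 6.0 m.u.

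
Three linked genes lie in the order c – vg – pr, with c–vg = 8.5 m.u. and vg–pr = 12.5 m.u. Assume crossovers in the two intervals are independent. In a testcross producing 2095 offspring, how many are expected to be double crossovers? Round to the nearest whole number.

22

Map distances give recombination frequencies of 0.085 and 0.125 for the two intervals.
With no interference, expected double-crossover frequency = 0.085 × 0.125 = 0.01063.
Expected number = 0.01063 × 2095 = 22.26 ≈ 22.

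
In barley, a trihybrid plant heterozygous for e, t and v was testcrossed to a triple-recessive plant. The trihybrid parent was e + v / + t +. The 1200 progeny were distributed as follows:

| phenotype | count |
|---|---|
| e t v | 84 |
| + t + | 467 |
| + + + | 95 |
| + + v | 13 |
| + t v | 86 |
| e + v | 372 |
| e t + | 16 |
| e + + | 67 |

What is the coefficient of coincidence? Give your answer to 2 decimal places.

The two rarest classes, + + v and e t +, are the double crossovers. Comparing them with the parentals, only the e allele has switched, so e is the middle locus and the order is t – e – v.
t–e: (179 + 29)/1200 = 0.1733; e–v: (153 + 29)/1200 = 0.1517.
Expected DCO frequency = 0.1733 × 0.1517 ≈ 0.02629; observed = 29/1200 ≈ 0.02417.
Coefficient of coincidence = 0.02417/0.02629 ≈ 0.92.

0.92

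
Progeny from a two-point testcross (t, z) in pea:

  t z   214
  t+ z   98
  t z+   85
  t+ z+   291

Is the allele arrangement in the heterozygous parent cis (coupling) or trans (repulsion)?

The two most frequent classes are t+ z+ (291) and t z (214); these are the parental (non-recombinant) types.
So the F1 carried t+ z+ on one chromosome and t z on the other — the recessive alleles are on the same chromosome (cis / coupling).

cis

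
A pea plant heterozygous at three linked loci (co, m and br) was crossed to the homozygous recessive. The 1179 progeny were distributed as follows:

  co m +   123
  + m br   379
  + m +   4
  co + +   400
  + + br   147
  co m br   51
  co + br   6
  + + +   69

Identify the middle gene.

br

The two most frequent reciprocal classes, + m br and co + +, are the parental types, so the F1 was + m br / co + +.
The two rarest classes, + m + and co + br, are the double crossovers. Comparing them with the parentals, only the br allele has switched, so br is the middle locus and the order is co – br – m.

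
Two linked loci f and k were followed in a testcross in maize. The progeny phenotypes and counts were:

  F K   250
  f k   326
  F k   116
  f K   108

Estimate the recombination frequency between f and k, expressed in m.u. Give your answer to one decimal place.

28.0 m.u.

The two most frequent classes, F K (250) and f k (326), are the parental types, so the F1 was F K / f k.
The recombinant classes are F k and f K: 116 + 108 = 224.
Recombination frequency = 224/800 = 0.2800 ≈ 28.0%, i.e. 28.0 m.u.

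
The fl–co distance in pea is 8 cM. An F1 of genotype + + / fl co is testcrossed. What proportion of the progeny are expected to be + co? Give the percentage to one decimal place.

A map distance of 8 cM corresponds to a recombination frequency of 0.080.
The F1 is + + / fl co, so + co is a recombinant gamete class with expected frequency r/2 = 0.080/2 = 0.0400.
That is 0.0400 = 4.0% of the progeny.

4.0%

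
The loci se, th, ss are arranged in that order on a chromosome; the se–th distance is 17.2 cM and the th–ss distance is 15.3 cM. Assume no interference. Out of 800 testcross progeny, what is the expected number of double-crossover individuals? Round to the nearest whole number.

Map distances give recombination frequencies of 0.172 and 0.153 for the two intervals.
With no interference, expected double-crossover frequency = 0.172 × 0.153 = 0.02632.
Expected number = 0.02632 × 800 = 21.05 ≈ 21.

21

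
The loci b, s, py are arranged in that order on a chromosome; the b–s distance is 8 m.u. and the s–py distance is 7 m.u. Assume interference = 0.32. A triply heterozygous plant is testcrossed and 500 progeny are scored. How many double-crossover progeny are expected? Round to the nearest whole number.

Map distances give recombination frequencies of 0.080 and 0.070 for the two intervals.
With interference 0.32 (so coincidence = 0.68), expected double-crossover frequency = 0.080 × 0.070 × 0.68 = 0.00381.
Expected number = 0.00381 × 500 = 1.90 ≈ 2.

2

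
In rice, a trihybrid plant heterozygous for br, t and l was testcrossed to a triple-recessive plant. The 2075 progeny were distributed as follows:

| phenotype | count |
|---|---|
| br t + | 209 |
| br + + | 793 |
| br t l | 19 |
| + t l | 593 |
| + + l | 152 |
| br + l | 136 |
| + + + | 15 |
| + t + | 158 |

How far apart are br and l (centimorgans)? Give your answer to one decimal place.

15.8 centimorgans

The two most frequent reciprocal classes, + t l and br + +, are the parental types, so the F1 was + t l / br + +.
The two rarest classes, br t l and + + +, are the double crossovers. Comparing them with the parentals, only the br allele has switched, so br is the middle locus and the order is t – br – l.
Crossovers in the br–l interval produce the single-crossover classes + t + and br + l (158 + 136 = 294) plus the double crossovers (34).
RF(br–l) = (294 + 34) / 2075 = 328/2075 = 0.1581 → 15.8 centimorgans.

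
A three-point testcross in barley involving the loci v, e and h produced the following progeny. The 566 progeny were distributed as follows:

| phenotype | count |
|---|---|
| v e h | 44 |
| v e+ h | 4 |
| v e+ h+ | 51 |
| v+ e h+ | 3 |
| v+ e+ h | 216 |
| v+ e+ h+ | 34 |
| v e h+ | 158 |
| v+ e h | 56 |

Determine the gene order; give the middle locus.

v

The two most frequent reciprocal classes, v+ e+ h and v e h+, are the parental types, so the F1 was v+ e+ h / v e h+.
The two rarest classes, v e+ h and v+ e h+, are the double crossovers. Comparing them with the parentals, only the v allele has switched, so v is the middle locus and the order is h – v – e.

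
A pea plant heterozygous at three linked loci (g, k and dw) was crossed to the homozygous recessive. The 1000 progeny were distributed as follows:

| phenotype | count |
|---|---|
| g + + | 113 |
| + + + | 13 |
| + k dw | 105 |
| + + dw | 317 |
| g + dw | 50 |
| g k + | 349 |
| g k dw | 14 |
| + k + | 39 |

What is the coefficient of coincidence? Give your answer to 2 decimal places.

The two most frequent reciprocal classes, g k + and + + dw, are the parental types, so the F1 was g k + / + + dw.
The two rarest classes, g k dw and + + +, are the double crossovers. Comparing them with the parentals, only the dw allele has switched, so dw is the middle locus and the order is k – dw – g.
k–dw: (218 + 27)/1000 = 0.2450; dw–g: (89 + 27)/1000 = 0.1160.
Expected DCO frequency = 0.2450 × 0.1160 ≈ 0.02842; observed = 27/1000 ≈ 0.02700.
Coefficient of coincidence = 0.02700/0.02842 ≈ 0.95.

0.95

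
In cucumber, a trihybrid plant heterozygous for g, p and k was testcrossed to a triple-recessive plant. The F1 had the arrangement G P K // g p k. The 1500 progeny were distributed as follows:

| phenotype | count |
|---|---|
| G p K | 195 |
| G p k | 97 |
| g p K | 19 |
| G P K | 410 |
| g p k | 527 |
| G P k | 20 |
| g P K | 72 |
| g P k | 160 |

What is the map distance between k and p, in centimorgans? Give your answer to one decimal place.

The two rarest classes, G P k and g p K, are the double crossovers. Comparing them with the parentals, only the k allele has switched, so k is the middle locus and the order is g – k – p.
Crossovers in the k–p interval produce the single-crossover classes G p K and g P k (195 + 160 = 355) plus the double crossovers (39).
RF(k–p) = (355 + 39) / 1500 = 394/1500 = 0.2627 → 26.3 centimorgans.

26.3 centimorgans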